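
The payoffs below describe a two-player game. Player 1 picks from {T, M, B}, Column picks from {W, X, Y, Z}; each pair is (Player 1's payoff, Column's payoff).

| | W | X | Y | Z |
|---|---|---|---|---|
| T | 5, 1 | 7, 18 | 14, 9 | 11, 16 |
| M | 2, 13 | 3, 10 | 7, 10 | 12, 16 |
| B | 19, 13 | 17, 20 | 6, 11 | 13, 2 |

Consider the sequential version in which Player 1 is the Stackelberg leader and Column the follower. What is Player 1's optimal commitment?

B

Solve by backward induction (Player 1 leads).
- T: Column compares 1, 18, 9, 16 and picks X; Player 1 would get 7.
- M: Column compares 13, 10, 10, 16 and picks Z; Player 1 would get 12.
- B: Column compares 13, 20, 11, 2 and picks X; Player 1 would get 17.
Among 7, 12, 17, the best is 17 at B. Subgame-perfect outcome: (B, X) with payoffs (17, 20).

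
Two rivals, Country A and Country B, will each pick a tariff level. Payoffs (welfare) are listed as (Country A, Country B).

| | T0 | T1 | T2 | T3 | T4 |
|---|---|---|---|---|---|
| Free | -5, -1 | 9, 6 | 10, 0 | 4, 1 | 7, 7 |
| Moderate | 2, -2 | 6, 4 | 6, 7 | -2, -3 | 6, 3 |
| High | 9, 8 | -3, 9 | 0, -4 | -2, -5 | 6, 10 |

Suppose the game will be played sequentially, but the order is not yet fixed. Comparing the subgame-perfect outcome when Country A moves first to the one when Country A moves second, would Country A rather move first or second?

If Country A leads: Country B's best replies are Free→T4, Moderate→T2, High→T4; Country A's induced payoffs 7, 6, 6; outcome (Free, T4), payoffs (7, 7).
If Country B leads: Country A's best replies are T0→High, T1→Free, T2→Free, T3→Free, T4→Free; Country B's induced payoffs 8, 6, 0, 1, 7; outcome (High, T0), payoffs (9, 8).
Country A gets 7 moving first and 9 moving second, so Country A prefers to move second.

second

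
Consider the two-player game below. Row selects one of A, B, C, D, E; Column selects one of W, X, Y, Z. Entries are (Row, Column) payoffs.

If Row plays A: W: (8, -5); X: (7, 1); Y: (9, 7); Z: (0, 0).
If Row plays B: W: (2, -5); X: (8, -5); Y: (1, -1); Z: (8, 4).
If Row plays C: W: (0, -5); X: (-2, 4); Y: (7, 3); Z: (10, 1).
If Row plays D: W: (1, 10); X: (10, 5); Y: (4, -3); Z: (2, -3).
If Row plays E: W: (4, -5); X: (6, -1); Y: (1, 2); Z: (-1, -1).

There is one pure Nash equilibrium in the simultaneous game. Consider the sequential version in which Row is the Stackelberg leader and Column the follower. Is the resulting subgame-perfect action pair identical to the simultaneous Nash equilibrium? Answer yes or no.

Backward induction with Row moving first.
- A: Column compares -5, 1, 7, 0 and picks Y; Row would get 9.
- B: Column compares -5, -5, -1, 4 and picks Z; Row would get 8.
- C: Column compares -5, 4, 3, 1 and picks X; Row would get -2.
- D: Column compares 10, 5, -3, -3 and picks W; Row would get 1.
- E: Column compares -5, -1, 2, -1 and picks Y; Row would get 1.
Among 9, 8, -2, 1, 1, the best is 9 at A. Subgame-perfect outcome: (A, Y) with payoffs (9, 7).
Now find the simultaneous Nash equilibrium.
Row's best replies: W→A; X→D; Y→A; Z→C.
Column's best replies: A→Y; B→Z; C→X; D→W; E→Y.
The unique mutual best reply is (A, Y), giving (9, 7).
Sequential outcome (A, Y) coincides with the Nash profile (A, Y).

yes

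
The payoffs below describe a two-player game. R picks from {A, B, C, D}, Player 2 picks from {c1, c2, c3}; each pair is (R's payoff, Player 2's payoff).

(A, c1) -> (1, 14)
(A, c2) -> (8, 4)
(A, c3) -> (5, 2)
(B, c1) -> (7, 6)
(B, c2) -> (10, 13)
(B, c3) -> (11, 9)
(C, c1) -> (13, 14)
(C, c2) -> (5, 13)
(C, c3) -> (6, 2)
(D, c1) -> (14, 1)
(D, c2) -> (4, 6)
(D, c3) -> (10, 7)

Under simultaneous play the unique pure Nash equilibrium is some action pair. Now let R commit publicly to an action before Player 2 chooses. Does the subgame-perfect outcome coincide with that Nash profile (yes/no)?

no

Work backward from Player 2's decision.
- A: BR = c1, leader payoff 1.
- B: BR = c2, leader payoff 10.
- C: BR = c1, leader payoff 13.
- D: BR = c3, leader payoff 10.
Maximizing over 1, 10, 13, 10, R chooses C. Subgame-perfect outcome: (C, c1) with payoffs (13, 14).
Now find the simultaneous Nash equilibrium.
R's best replies: c1→D; c2→B; c3→B.
Player 2's best replies: A→c1; B→c2; C→c1; D→c3.
Only (B, c2) has each player best-responding; Nash payoffs (10, 13).
Sequential outcome (C, c1) differs from the Nash profile (B, c2).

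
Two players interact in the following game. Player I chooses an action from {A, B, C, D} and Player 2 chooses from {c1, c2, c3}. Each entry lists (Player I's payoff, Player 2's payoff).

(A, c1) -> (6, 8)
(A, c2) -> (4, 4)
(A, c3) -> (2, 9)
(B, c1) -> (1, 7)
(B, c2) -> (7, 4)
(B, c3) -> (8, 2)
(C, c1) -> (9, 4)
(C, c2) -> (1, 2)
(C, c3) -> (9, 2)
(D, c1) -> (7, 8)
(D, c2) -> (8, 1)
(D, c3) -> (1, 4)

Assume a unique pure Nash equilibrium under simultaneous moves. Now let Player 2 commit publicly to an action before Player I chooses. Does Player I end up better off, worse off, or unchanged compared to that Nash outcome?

Solve by backward induction (Player 2 leads).
- c1 → Player I plays C (best of 6, 1, 9, 7); Player 2 gets 4.
- c2 → Player I plays D (best of 4, 7, 1, 8); Player 2 gets 1.
- c3 → Player I plays C (best of 2, 8, 9, 1); Player 2 gets 2.
Maximizing over 4, 1, 2, Player 2 chooses c1. Subgame-perfect outcome: (C, c1) with payoffs (9, 4).
Now find the simultaneous Nash equilibrium.
Player I's best replies: c1→C; c2→D; c3→C.
Player 2's best replies: A→c3; B→c1; C→c1; D→c1.
Only (C, c1) has each player best-responding; Nash payoffs (9, 4).
Player I earns 9 sequentially versus 9 at the Nash outcome: unchanged.

unchanged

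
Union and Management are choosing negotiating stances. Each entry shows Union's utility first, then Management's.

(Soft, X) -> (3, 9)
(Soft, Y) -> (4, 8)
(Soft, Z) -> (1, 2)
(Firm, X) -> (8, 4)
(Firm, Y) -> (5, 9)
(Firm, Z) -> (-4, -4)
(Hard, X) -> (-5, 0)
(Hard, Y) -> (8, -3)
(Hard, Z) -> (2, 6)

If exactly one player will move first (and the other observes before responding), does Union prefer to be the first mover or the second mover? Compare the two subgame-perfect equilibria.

first

If Union leads: Management's best replies are Soft→X, Firm→Y, Hard→Z; Union's induced payoffs 3, 5, 2; outcome (Firm, Y), payoffs (5, 9).
If Management leads: Union's best replies are X→Firm, Y→Hard, Z→Hard; Management's induced payoffs 4, -3, 6; outcome (Hard, Z), payoffs (2, 6).
Union gets 5 moving first and 2 moving second, so Union prefers to move first.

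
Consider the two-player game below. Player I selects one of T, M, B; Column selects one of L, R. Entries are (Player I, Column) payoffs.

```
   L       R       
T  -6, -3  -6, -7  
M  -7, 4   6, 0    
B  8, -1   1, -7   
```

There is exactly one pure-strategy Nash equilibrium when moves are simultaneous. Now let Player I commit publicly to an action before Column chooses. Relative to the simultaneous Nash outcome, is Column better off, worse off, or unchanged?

unchanged

Column best-responds to each possible Player I move:
- T: BR = L, leader payoff -6.
- M: BR = L, leader payoff -7.
- B: BR = L, leader payoff 8.
Maximizing over -6, -7, 8, Player I chooses B. Subgame-perfect outcome: (B, L) with payoffs (8, -1).
For the simultaneous game, intersect best replies.
Player I's best replies: L→B; R→M.
Column's best replies: T→L; M→L; B→L.
Only (B, L) has each player best-responding; Nash payoffs (8, -1).
Column earns -1 sequentially versus -1 at the Nash outcome: unchanged.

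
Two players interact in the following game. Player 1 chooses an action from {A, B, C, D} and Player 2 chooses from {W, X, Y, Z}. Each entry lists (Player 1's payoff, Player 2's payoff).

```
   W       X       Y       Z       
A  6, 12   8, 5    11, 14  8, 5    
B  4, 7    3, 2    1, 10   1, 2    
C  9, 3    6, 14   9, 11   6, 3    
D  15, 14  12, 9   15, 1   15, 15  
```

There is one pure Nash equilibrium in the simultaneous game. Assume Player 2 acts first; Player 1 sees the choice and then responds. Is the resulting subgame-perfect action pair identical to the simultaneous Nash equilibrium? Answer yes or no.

Backward induction with Player 2 moving first.
- W → Player 1 plays D (best of 6, 4, 9, 15); Player 2 gets 14.
- X → Player 1 plays D (best of 8, 3, 6, 12); Player 2 gets 9.
- Y → Player 1 plays D (best of 11, 1, 9, 15); Player 2 gets 1.
- Z → Player 1 plays D (best of 8, 1, 6, 15); Player 2 gets 15.
Among 14, 9, 1, 15, the best is 15 at Z. Subgame-perfect outcome: (D, Z) with payoffs (15, 15).
For the simultaneous game, intersect best replies.
Player 1's best replies: W→D; X→D; Y→D; Z→D.
Player 2's best replies: A→Y; B→Y; C→X; D→Z.
Only (D, Z) has each player best-responding; Nash payoffs (15, 15).
Sequential outcome (D, Z) coincides with the Nash profile (D, Z).

yes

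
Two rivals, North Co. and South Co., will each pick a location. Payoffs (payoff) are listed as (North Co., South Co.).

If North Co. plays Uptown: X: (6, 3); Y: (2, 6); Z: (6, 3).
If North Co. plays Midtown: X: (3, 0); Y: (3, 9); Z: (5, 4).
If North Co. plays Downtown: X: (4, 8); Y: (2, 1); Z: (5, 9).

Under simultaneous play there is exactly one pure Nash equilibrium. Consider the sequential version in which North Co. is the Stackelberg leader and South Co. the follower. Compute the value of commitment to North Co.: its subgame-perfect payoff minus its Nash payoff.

2

Solve by backward induction (North Co. leads).
- Uptown: BR = Y, leader payoff 2.
- Midtown: BR = Y, leader payoff 3.
- Downtown: BR = Z, leader payoff 5.
Among 2, 3, 5, the best is 5 at Downtown. Subgame-perfect outcome: (Downtown, Z) with payoffs (5, 9).
For the simultaneous game, intersect best replies.
North Co.'s best replies: X→Uptown; Y→Midtown; Z→Uptown.
South Co.'s best replies: Uptown→Y; Midtown→Y; Downtown→Z.
The unique mutual best reply is (Midtown, Y), giving (3, 9).
North Co.'s commitment gain: 5 − 3 = 2.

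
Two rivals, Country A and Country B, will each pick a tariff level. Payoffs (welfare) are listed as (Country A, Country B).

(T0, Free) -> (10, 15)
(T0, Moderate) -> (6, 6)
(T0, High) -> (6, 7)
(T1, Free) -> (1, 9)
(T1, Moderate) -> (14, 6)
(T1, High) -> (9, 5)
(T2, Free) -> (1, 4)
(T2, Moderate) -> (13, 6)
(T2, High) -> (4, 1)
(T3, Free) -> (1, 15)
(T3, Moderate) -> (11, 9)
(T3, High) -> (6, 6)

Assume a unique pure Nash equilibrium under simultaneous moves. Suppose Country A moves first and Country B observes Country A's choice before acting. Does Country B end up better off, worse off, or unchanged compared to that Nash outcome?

Solve by backward induction (Country A leads).
- T0: Country B compares 15, 6, 7 and picks Free; Country A would get 10.
- T1: Country B compares 9, 6, 5 and picks Free; Country A would get 1.
- T2: Country B compares 4, 6, 1 and picks Moderate; Country A would get 13.
- T3: Country B compares 15, 9, 6 and picks Free; Country A would get 1.
Country A's induced payoffs are 10, 1, 13, 1, so Country A commits to T2. Subgame-perfect outcome: (T2, Moderate) with payoffs (13, 6).
Under simultaneous play:
Country A's best replies: Free→T0; Moderate→T1; High→T1.
Country B's best replies: T0→Free; T1→Free; T2→Moderate; T3→Free.
Only (T0, Free) has each player best-responding; Nash payoffs (10, 15).
Country B earns 6 sequentially versus 15 at the Nash outcome: worse off.

worse off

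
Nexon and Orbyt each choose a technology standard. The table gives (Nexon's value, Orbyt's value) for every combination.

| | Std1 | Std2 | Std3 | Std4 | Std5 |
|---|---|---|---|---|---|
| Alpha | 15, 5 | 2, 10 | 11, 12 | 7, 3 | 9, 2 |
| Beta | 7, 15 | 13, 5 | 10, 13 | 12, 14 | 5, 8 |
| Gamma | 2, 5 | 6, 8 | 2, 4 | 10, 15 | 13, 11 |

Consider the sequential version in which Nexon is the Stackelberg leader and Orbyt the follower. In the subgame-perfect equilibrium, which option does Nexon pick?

Work backward from Orbyt's decision.
- Alpha → Orbyt plays Std3 (best of 5, 10, 12, 3, 2); Nexon gets 11.
- Beta → Orbyt plays Std1 (best of 15, 5, 13, 14, 8); Nexon gets 7.
- Gamma → Orbyt plays Std4 (best of 5, 8, 4, 15, 11); Nexon gets 10.
Maximizing over 11, 7, 10, Nexon chooses Alpha. Subgame-perfect outcome: (Alpha, Std3) with payoffs (11, 12).

Alpha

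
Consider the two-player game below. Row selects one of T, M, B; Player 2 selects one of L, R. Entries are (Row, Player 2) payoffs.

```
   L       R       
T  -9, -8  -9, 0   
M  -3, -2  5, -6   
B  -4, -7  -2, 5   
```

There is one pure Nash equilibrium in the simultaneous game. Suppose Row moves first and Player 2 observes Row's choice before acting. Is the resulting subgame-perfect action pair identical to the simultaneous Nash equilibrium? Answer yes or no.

Player 2 best-responds to each possible Row move:
- T: Player 2 compares -8, 0 and picks R; Row would get -9.
- M: Player 2 compares -2, -6 and picks L; Row would get -3.
- B: Player 2 compares -7, 5 and picks R; Row would get -2.
Maximizing over -9, -3, -2, Row chooses B. Subgame-perfect outcome: (B, R) with payoffs (-2, 5).
Under simultaneous play:
Row's best replies: L→M; R→M.
Player 2's best replies: T→R; M→L; B→R.
The unique mutual best reply is (M, L), giving (-3, -2).
Sequential outcome (B, R) differs from the Nash profile (M, L).

no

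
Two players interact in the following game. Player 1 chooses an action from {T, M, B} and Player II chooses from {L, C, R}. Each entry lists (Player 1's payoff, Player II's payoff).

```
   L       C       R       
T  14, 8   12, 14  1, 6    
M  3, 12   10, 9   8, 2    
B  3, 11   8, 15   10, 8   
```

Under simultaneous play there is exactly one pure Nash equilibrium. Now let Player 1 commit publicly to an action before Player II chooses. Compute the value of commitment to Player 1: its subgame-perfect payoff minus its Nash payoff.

0

Work backward from Player II's decision.
- T → Player II plays C (best of 8, 14, 6); Player 1 gets 12.
- M → Player II plays L (best of 12, 9, 2); Player 1 gets 3.
- B → Player II plays C (best of 11, 15, 8); Player 1 gets 8.
Player 1's induced payoffs are 12, 3, 8, so Player 1 commits to T. Subgame-perfect outcome: (T, C) with payoffs (12, 14).
Under simultaneous play:
Player 1's best replies: L→T; C→T; R→B.
Player II's best replies: T→C; M→L; B→C.
The unique mutual best reply is (T, C), giving (12, 14).
Player 1's commitment gain: 12 − 12 = 0.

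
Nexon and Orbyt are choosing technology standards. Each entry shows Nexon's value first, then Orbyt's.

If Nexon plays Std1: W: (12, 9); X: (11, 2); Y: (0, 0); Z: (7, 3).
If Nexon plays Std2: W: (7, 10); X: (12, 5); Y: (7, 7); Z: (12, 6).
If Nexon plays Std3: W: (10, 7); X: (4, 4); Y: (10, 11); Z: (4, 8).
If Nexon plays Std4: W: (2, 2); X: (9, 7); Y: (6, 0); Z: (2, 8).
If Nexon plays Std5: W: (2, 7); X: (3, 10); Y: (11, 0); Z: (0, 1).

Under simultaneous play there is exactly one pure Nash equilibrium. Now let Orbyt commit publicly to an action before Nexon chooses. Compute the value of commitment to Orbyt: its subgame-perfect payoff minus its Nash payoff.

Backward induction with Orbyt moving first.
- W: BR = Std1, leader payoff 9.
- X: BR = Std2, leader payoff 5.
- Y: BR = Std5, leader payoff 0.
- Z: BR = Std2, leader payoff 6.
Orbyt's induced payoffs are 9, 5, 0, 6, so Orbyt commits to W. Subgame-perfect outcome: (Std1, W) with payoffs (12, 9).
Now find the simultaneous Nash equilibrium.
Nexon's best replies: W→Std1; X→Std2; Y→Std5; Z→Std2.
Orbyt's best replies: Std1→W; Std2→W; Std3→Y; Std4→Z; Std5→X.
The unique mutual best reply is (Std1, W), giving (12, 9).
Orbyt's commitment gain: 9 − 9 = 0.

0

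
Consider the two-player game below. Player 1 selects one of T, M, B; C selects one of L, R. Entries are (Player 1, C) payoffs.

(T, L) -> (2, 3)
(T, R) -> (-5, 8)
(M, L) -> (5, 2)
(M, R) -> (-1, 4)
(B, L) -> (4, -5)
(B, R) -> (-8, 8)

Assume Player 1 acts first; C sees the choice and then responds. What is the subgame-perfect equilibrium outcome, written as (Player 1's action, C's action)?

(M, R)

Solve by backward induction (Player 1 leads).
- T: BR = R, leader payoff -5.
- M: BR = R, leader payoff -1.
- B: BR = R, leader payoff -8.
Among -5, -1, -8, the best is -1 at M. Subgame-perfect outcome: (M, R) with payoffs (-1, 4).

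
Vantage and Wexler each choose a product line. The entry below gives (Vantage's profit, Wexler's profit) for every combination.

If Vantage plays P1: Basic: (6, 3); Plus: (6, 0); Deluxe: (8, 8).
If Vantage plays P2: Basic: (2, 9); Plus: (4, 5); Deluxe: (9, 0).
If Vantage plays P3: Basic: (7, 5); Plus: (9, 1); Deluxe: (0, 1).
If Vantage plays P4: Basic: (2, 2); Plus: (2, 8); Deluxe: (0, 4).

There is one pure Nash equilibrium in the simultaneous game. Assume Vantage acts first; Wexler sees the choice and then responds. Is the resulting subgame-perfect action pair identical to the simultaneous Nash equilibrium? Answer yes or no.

no

Wexler best-responds to each possible Vantage move:
- P1: Wexler compares 3, 0, 8 and picks Deluxe; Vantage would get 8.
- P2: Wexler compares 9, 5, 0 and picks Basic; Vantage would get 2.
- P3: Wexler compares 5, 1, 1 and picks Basic; Vantage would get 7.
- P4: Wexler compares 2, 8, 4 and picks Plus; Vantage would get 2.
Maximizing over 8, 2, 7, 2, Vantage chooses P1. Subgame-perfect outcome: (P1, Deluxe) with payoffs (8, 8).
Under simultaneous play:
Vantage's best replies: Basic→P3; Plus→P3; Deluxe→P2.
Wexler's best replies: P1→Deluxe; P2→Basic; P3→Basic; P4→Plus.
Only (P3, Basic) has each player best-responding; Nash payoffs (7, 5).
Sequential outcome (P1, Deluxe) differs from the Nash profile (P3, Basic).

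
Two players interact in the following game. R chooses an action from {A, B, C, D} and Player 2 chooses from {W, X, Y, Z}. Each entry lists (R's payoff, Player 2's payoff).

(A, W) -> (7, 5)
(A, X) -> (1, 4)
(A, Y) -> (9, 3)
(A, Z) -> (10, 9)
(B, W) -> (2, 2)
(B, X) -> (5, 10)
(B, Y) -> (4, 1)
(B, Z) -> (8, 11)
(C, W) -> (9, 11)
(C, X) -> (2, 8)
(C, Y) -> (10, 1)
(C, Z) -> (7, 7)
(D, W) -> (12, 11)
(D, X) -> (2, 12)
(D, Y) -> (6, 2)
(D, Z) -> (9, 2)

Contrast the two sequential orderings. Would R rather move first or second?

second

If R leads: Player 2's best replies are A→Z, B→Z, C→W, D→X; R's induced payoffs 10, 8, 9, 2; outcome (A, Z), payoffs (10, 9).
If Player 2 leads: R's best replies are W→D, X→B, Y→C, Z→A; Player 2's induced payoffs 11, 10, 1, 9; outcome (D, W), payoffs (12, 11).
R gets 10 moving first and 12 moving second, so R prefers to move second.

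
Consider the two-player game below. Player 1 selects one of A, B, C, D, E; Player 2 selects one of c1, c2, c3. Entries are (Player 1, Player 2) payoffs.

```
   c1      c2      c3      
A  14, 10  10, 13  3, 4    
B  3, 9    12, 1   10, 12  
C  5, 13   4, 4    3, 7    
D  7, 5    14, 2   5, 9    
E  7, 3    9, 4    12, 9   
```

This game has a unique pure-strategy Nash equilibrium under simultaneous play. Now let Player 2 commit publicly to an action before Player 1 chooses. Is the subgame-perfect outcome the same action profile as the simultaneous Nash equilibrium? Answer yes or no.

Work backward from Player 1's decision.
- c1: BR = A, leader payoff 10.
- c2: BR = D, leader payoff 2.
- c3: BR = E, leader payoff 9.
Player 2's induced payoffs are 10, 2, 9, so Player 2 commits to c1. Subgame-perfect outcome: (A, c1) with payoffs (14, 10).
For the simultaneous game, intersect best replies.
Player 1's best replies: c1→A; c2→D; c3→E.
Player 2's best replies: A→c2; B→c3; C→c1; D→c3; E→c3.
Only (E, c3) has each player best-responding; Nash payoffs (12, 9).
Sequential outcome (A, c1) differs from the Nash profile (E, c3).

no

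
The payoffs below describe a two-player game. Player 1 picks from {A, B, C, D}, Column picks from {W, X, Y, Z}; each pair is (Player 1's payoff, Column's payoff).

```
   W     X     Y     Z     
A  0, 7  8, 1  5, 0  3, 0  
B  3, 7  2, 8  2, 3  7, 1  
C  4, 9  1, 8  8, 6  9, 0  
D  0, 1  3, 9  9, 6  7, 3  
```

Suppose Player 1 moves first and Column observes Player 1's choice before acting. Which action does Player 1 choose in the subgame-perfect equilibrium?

Backward induction with Player 1 moving first.
- A: Column compares 7, 1, 0, 0 and picks W; Player 1 would get 0.
- B: Column compares 7, 8, 3, 1 and picks X; Player 1 would get 2.
- C: Column compares 9, 8, 6, 0 and picks W; Player 1 would get 4.
- D: Column compares 1, 9, 6, 3 and picks X; Player 1 would get 3.
Maximizing over 0, 2, 4, 3, Player 1 chooses C. Subgame-perfect outcome: (C, W) with payoffs (4, 9).

C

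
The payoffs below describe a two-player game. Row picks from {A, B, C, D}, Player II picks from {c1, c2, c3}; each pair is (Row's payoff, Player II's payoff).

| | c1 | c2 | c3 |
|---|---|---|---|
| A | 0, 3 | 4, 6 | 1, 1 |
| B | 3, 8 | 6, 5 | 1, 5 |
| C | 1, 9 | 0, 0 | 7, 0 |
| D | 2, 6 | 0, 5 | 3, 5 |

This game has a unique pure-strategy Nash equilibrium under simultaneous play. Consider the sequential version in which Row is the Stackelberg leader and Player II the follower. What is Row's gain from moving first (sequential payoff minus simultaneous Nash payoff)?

Work backward from Player II's decision.
- A: BR = c2, leader payoff 4.
- B: BR = c1, leader payoff 3.
- C: BR = c1, leader payoff 1.
- D: BR = c1, leader payoff 2.
Among 4, 3, 1, 2, the best is 4 at A. Subgame-perfect outcome: (A, c2) with payoffs (4, 6).
For the simultaneous game, intersect best replies.
Row's best replies: c1→B; c2→B; c3→C.
Player II's best replies: A→c2; B→c1; C→c1; D→c1.
Only (B, c1) has each player best-responding; Nash payoffs (3, 8).
Row's commitment gain: 4 − 3 = 1.

1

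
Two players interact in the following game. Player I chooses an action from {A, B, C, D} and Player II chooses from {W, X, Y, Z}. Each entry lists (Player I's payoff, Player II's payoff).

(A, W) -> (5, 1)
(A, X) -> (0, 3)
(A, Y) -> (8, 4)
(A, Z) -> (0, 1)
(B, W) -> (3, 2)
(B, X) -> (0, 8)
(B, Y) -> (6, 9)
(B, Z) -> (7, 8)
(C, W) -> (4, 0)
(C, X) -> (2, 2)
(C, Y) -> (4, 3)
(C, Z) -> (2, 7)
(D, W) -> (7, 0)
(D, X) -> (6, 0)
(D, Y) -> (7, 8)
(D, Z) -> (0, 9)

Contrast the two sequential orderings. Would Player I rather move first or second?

first

If Player I leads: Player II's best replies are A→Y, B→Y, C→Z, D→Z; Player I's induced payoffs 8, 6, 2, 0; outcome (A, Y), payoffs (8, 4).
If Player II leads: Player I's best replies are W→D, X→D, Y→A, Z→B; Player II's induced payoffs 0, 0, 4, 8; outcome (B, Z), payoffs (7, 8).
Player I gets 8 moving first and 7 moving second, so Player I prefers to move first.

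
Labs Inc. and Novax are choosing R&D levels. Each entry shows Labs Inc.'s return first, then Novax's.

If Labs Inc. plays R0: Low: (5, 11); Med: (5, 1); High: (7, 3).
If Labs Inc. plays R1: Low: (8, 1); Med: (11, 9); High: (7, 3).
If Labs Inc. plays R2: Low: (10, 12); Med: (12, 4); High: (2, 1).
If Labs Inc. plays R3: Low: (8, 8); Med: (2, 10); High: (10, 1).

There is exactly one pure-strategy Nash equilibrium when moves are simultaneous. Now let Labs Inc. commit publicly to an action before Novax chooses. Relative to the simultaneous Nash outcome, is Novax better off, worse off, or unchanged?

worse off

Novax best-responds to each possible Labs Inc. move:
- R0 → Novax plays Low (best of 11, 1, 3); Labs Inc. gets 5.
- R1 → Novax plays Med (best of 1, 9, 3); Labs Inc. gets 11.
- R2 → Novax plays Low (best of 12, 4, 1); Labs Inc. gets 10.
- R3 → Novax plays Med (best of 8, 10, 1); Labs Inc. gets 2.
Among 5, 11, 10, 2, the best is 11 at R1. Subgame-perfect outcome: (R1, Med) with payoffs (11, 9).
For the simultaneous game, intersect best replies.
Labs Inc.'s best replies: Low→R2; Med→R2; High→R3.
Novax's best replies: R0→Low; R1→Med; R2→Low; R3→Med.
Only (R2, Low) has each player best-responding; Nash payoffs (10, 12).
Novax earns 9 sequentially versus 12 at the Nash outcome: worse off.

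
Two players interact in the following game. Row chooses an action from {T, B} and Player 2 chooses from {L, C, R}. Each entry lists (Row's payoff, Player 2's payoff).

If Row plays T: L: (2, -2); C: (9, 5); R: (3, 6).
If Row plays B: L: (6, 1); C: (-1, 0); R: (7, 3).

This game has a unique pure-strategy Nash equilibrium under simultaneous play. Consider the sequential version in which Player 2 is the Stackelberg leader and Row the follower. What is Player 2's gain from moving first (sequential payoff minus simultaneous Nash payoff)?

2

Backward induction with Player 2 moving first.
- L: Row compares 2, 6 and picks B; Player 2 would get 1.
- C: Row compares 9, -1 and picks T; Player 2 would get 5.
- R: Row compares 3, 7 and picks B; Player 2 would get 3.
Player 2's induced payoffs are 1, 5, 3, so Player 2 commits to C. Subgame-perfect outcome: (T, C) with payoffs (9, 5).
Under simultaneous play:
Row's best replies: L→B; C→T; R→B.
Player 2's best replies: T→R; B→R.
The unique mutual best reply is (B, R), giving (7, 3).
Player 2's commitment gain: 5 − 3 = 2.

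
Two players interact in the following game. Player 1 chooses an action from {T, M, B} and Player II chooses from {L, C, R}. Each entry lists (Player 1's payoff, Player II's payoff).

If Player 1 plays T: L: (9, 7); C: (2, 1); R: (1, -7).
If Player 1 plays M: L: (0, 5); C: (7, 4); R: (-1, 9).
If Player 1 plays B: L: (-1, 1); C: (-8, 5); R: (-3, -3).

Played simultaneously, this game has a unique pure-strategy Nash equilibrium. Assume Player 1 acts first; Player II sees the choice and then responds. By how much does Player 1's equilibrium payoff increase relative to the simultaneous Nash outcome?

0

Player II best-responds to each possible Player 1 move:
- T: Player II compares 7, 1, -7 and picks L; Player 1 would get 9.
- M: Player II compares 5, 4, 9 and picks R; Player 1 would get -1.
- B: Player II compares 1, 5, -3 and picks C; Player 1 would get -8.
Among 9, -1, -8, the best is 9 at T. Subgame-perfect outcome: (T, L) with payoffs (9, 7).
Under simultaneous play:
Player 1's best replies: L→T; C→M; R→T.
Player II's best replies: T→L; M→R; B→C.
Only (T, L) has each player best-responding; Nash payoffs (9, 7).
Player 1's commitment gain: 9 − 9 = 0.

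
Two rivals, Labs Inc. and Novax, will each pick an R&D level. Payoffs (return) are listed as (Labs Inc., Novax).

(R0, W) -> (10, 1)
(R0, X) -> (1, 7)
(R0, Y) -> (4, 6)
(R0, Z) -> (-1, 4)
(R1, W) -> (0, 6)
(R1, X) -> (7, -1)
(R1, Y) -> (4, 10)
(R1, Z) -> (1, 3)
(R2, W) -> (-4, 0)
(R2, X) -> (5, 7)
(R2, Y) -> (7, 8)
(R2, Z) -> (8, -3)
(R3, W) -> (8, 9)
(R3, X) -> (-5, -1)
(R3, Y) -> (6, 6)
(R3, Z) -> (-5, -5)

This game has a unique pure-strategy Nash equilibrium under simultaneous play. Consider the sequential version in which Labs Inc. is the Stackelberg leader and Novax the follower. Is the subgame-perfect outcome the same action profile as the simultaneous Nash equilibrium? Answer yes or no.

Backward induction with Labs Inc. moving first.
- R0: BR = X, leader payoff 1.
- R1: BR = Y, leader payoff 4.
- R2: BR = Y, leader payoff 7.
- R3: BR = W, leader payoff 8.
Among 1, 4, 7, 8, the best is 8 at R3. Subgame-perfect outcome: (R3, W) with payoffs (8, 9).
Now find the simultaneous Nash equilibrium.
Labs Inc.'s best replies: W→R0; X→R1; Y→R2; Z→R2.
Novax's best replies: R0→X; R1→Y; R2→Y; R3→W.
The unique mutual best reply is (R2, Y), giving (7, 8).
Sequential outcome (R3, W) differs from the Nash profile (R2, Y).

no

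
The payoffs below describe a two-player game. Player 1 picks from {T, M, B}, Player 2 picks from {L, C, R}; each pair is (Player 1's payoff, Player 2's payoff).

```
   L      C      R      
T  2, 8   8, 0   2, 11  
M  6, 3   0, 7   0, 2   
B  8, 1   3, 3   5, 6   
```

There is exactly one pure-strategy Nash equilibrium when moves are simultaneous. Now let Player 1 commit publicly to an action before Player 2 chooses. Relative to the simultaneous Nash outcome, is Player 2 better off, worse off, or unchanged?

unchanged

Work backward from Player 2's decision.
- T: Player 2 compares 8, 0, 11 and picks R; Player 1 would get 2.
- M: Player 2 compares 3, 7, 2 and picks C; Player 1 would get 0.
- B: Player 2 compares 1, 3, 6 and picks R; Player 1 would get 5.
Among 2, 0, 5, the best is 5 at B. Subgame-perfect outcome: (B, R) with payoffs (5, 6).
Under simultaneous play:
Player 1's best replies: L→B; C→T; R→B.
Player 2's best replies: T→R; M→C; B→R.
Only (B, R) has each player best-responding; Nash payoffs (5, 6).
Player 2 earns 6 sequentially versus 6 at the Nash outcome: unchanged.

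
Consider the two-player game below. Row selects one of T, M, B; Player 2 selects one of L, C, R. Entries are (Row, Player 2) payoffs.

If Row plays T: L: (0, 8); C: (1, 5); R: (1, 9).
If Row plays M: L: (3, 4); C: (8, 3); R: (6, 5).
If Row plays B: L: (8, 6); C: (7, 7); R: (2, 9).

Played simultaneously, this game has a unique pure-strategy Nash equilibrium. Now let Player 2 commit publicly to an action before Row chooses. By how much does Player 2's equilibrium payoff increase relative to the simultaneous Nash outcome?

Solve by backward induction (Player 2 leads).
- L: Row compares 0, 3, 8 and picks B; Player 2 would get 6.
- C: Row compares 1, 8, 7 and picks M; Player 2 would get 3.
- R: Row compares 1, 6, 2 and picks M; Player 2 would get 5.
Maximizing over 6, 3, 5, Player 2 chooses L. Subgame-perfect outcome: (B, L) with payoffs (8, 6).
Under simultaneous play:
Row's best replies: L→B; C→M; R→M.
Player 2's best replies: T→R; M→R; B→R.
The unique mutual best reply is (M, R), giving (6, 5).
Player 2's commitment gain: 6 − 5 = 1.

1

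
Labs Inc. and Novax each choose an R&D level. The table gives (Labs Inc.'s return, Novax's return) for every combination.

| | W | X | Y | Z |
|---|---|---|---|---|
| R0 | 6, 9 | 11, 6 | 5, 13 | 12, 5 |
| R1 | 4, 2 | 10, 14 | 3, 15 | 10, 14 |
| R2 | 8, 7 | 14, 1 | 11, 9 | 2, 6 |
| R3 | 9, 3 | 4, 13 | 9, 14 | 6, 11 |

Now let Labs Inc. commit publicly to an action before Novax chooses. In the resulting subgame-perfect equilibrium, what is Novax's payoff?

9

Solve by backward induction (Labs Inc. leads).
- R0 → Novax plays Y (best of 9, 6, 13, 5); Labs Inc. gets 5.
- R1 → Novax plays Y (best of 2, 14, 15, 14); Labs Inc. gets 3.
- R2 → Novax plays Y (best of 7, 1, 9, 6); Labs Inc. gets 11.
- R3 → Novax plays Y (best of 3, 13, 14, 11); Labs Inc. gets 9.
Among 5, 3, 11, 9, the best is 11 at R2. Subgame-perfect outcome: (R2, Y) with payoffs (11, 9).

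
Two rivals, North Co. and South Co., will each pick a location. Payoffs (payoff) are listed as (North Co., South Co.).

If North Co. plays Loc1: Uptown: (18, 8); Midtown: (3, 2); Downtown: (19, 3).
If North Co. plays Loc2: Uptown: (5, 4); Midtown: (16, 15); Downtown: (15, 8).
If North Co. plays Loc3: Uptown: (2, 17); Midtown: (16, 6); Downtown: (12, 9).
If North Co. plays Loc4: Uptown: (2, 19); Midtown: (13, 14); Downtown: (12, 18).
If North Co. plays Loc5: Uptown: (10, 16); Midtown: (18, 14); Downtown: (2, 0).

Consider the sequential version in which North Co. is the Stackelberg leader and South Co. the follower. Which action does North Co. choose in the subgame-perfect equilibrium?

Loc1

Work backward from South Co.'s decision.
- Loc1: South Co. compares 8, 2, 3 and picks Uptown; North Co. would get 18.
- Loc2: South Co. compares 4, 15, 8 and picks Midtown; North Co. would get 16.
- Loc3: South Co. compares 17, 6, 9 and picks Uptown; North Co. would get 2.
- Loc4: South Co. compares 19, 14, 18 and picks Uptown; North Co. would get 2.
- Loc5: South Co. compares 16, 14, 0 and picks Uptown; North Co. would get 10.
Among 18, 16, 2, 2, 10, the best is 18 at Loc1. Subgame-perfect outcome: (Loc1, Uptown) with payoffs (18, 8).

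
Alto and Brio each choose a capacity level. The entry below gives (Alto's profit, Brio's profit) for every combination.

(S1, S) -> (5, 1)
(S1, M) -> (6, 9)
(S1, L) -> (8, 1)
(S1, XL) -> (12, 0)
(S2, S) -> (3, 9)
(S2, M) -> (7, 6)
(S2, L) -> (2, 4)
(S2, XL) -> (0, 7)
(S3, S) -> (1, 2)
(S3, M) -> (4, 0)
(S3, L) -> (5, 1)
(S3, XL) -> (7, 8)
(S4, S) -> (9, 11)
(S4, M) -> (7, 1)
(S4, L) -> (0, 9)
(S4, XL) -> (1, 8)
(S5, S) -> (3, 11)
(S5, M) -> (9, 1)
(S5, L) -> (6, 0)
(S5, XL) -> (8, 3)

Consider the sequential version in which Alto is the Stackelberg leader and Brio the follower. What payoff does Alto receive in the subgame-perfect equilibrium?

9

Solve by backward induction (Alto leads).
- S1: BR = M, leader payoff 6.
- S2: BR = S, leader payoff 3.
- S3: BR = XL, leader payoff 7.
- S4: BR = S, leader payoff 9.
- S5: BR = S, leader payoff 3.
Alto's induced payoffs are 6, 3, 7, 9, 3, so Alto commits to S4. Subgame-perfect outcome: (S4, S) with payoffs (9, 11).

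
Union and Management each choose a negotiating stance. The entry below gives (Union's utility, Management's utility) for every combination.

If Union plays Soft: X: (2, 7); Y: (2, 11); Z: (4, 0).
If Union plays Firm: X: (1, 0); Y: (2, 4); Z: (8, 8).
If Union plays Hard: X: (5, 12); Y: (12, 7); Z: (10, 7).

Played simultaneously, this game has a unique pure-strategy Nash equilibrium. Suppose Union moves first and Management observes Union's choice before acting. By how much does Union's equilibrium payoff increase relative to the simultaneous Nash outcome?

3

Solve by backward induction (Union leads).
- Soft: BR = Y, leader payoff 2.
- Firm: BR = Z, leader payoff 8.
- Hard: BR = X, leader payoff 5.
Maximizing over 2, 8, 5, Union chooses Firm. Subgame-perfect outcome: (Firm, Z) with payoffs (8, 8).
For the simultaneous game, intersect best replies.
Union's best replies: X→Hard; Y→Hard; Z→Hard.
Management's best replies: Soft→Y; Firm→Z; Hard→X.
Only (Hard, X) has each player best-responding; Nash payoffs (5, 12).
Union's commitment gain: 8 − 5 = 3.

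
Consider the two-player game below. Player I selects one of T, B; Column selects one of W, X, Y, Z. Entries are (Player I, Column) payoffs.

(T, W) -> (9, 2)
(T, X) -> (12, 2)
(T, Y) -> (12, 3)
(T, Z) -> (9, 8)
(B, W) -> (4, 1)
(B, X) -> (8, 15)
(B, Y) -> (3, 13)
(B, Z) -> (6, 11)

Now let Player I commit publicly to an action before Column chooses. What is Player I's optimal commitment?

Backward induction with Player I moving first.
- T → Column plays Z (best of 2, 2, 3, 8); Player I gets 9.
- B → Column plays X (best of 1, 15, 13, 11); Player I gets 8.
Player I's induced payoffs are 9, 8, so Player I commits to T. Subgame-perfect outcome: (T, Z) with payoffs (9, 8).

T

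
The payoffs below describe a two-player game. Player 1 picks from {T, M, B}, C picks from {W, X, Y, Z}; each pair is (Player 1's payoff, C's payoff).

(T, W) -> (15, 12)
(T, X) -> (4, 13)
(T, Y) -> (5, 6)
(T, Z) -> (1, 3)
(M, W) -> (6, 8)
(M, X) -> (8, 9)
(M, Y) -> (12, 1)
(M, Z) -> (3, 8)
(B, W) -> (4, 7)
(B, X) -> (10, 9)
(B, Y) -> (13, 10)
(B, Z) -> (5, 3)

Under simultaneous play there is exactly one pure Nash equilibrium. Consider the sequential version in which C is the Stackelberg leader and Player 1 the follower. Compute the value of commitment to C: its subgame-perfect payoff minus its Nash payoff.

Solve by backward induction (C leads).
- W: Player 1 compares 15, 6, 4 and picks T; C would get 12.
- X: Player 1 compares 4, 8, 10 and picks B; C would get 9.
- Y: Player 1 compares 5, 12, 13 and picks B; C would get 10.
- Z: Player 1 compares 1, 3, 5 and picks B; C would get 3.
Maximizing over 12, 9, 10, 3, C chooses W. Subgame-perfect outcome: (T, W) with payoffs (15, 12).
For the simultaneous game, intersect best replies.
Player 1's best replies: W→T; X→B; Y→B; Z→B.
C's best replies: T→X; M→X; B→Y.
The unique mutual best reply is (B, Y), giving (13, 10).
C's commitment gain: 12 − 10 = 2.

2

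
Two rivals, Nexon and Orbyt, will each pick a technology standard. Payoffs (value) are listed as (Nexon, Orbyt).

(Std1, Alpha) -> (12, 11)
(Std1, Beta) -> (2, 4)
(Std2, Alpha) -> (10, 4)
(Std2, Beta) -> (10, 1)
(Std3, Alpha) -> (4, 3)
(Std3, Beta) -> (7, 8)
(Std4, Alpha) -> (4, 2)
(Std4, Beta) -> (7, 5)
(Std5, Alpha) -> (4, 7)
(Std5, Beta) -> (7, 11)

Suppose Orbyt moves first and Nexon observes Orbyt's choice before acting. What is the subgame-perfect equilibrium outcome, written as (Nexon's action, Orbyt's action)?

(Std1, Alpha)

Work backward from Nexon's decision.
- Alpha → Nexon plays Std1 (best of 12, 10, 4, 4, 4); Orbyt gets 11.
- Beta → Nexon plays Std2 (best of 2, 10, 7, 7, 7); Orbyt gets 1.
Among 11, 1, the best is 11 at Alpha. Subgame-perfect outcome: (Std1, Alpha) with payoffs (12, 11).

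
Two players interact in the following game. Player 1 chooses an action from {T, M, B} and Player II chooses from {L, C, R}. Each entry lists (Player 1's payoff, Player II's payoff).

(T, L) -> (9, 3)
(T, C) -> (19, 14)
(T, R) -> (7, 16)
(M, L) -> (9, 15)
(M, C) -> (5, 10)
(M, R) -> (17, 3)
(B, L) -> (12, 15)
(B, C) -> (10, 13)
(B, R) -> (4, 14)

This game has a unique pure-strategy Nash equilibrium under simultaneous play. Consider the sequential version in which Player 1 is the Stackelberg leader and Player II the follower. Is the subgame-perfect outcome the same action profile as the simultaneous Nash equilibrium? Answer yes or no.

yes

Backward induction with Player 1 moving first.
- T: BR = R, leader payoff 7.
- M: BR = L, leader payoff 9.
- B: BR = L, leader payoff 12.
Player 1's induced payoffs are 7, 9, 12, so Player 1 commits to B. Subgame-perfect outcome: (B, L) with payoffs (12, 15).
Under simultaneous play:
Player 1's best replies: L→B; C→T; R→M.
Player II's best replies: T→R; M→L; B→L.
The unique mutual best reply is (B, L), giving (12, 15).
Sequential outcome (B, L) coincides with the Nash profile (B, L).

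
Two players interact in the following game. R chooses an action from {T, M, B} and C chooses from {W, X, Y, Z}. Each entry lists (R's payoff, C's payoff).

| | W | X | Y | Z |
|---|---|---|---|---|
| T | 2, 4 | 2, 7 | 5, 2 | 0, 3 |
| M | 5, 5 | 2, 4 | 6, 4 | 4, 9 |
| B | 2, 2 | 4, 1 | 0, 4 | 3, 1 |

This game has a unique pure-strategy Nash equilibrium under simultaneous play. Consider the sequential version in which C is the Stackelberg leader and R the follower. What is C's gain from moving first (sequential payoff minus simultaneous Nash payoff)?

0

Work backward from R's decision.
- W: R compares 2, 5, 2 and picks M; C would get 5.
- X: R compares 2, 2, 4 and picks B; C would get 1.
- Y: R compares 5, 6, 0 and picks M; C would get 4.
- Z: R compares 0, 4, 3 and picks M; C would get 9.
Among 5, 1, 4, 9, the best is 9 at Z. Subgame-perfect outcome: (M, Z) with payoffs (4, 9).
For the simultaneous game, intersect best replies.
R's best replies: W→M; X→B; Y→M; Z→M.
C's best replies: T→X; M→Z; B→Y.
Only (M, Z) has each player best-responding; Nash payoffs (4, 9).
C's commitment gain: 9 − 9 = 0.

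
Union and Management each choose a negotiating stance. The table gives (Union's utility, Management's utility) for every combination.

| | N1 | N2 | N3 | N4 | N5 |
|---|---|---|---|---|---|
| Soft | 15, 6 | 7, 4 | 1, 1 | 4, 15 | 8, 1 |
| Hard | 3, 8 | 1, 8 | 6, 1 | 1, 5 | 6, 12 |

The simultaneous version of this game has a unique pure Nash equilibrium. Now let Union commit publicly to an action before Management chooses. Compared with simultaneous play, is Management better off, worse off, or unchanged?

Backward induction with Union moving first.
- Soft → Management plays N4 (best of 6, 4, 1, 15, 1); Union gets 4.
- Hard → Management plays N5 (best of 8, 8, 1, 5, 12); Union gets 6.
Maximizing over 4, 6, Union chooses Hard. Subgame-perfect outcome: (Hard, N5) with payoffs (6, 12).
For the simultaneous game, intersect best replies.
Union's best replies: N1→Soft; N2→Soft; N3→Hard; N4→Soft; N5→Soft.
Management's best replies: Soft→N4; Hard→N5.
Only (Soft, N4) has each player best-responding; Nash payoffs (4, 15).
Management earns 12 sequentially versus 15 at the Nash outcome: worse off.

worse off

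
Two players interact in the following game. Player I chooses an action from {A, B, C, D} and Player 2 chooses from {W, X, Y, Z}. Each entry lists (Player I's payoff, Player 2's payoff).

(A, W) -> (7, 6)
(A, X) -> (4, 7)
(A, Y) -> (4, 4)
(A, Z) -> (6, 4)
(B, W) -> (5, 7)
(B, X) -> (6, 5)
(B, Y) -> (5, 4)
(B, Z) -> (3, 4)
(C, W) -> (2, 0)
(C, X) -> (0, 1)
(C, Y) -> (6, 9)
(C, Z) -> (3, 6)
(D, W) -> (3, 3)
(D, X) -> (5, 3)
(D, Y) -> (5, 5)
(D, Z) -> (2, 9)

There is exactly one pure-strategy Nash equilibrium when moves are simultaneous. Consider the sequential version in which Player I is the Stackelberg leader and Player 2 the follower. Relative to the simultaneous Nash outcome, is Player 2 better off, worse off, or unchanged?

unchanged

Player 2 best-responds to each possible Player I move:
- A → Player 2 plays X (best of 6, 7, 4, 4); Player I gets 4.
- B → Player 2 plays W (best of 7, 5, 4, 4); Player I gets 5.
- C → Player 2 plays Y (best of 0, 1, 9, 6); Player I gets 6.
- D → Player 2 plays Z (best of 3, 3, 5, 9); Player I gets 2.
Maximizing over 4, 5, 6, 2, Player I chooses C. Subgame-perfect outcome: (C, Y) with payoffs (6, 9).
Under simultaneous play:
Player I's best replies: W→A; X→B; Y→C; Z→A.
Player 2's best replies: A→X; B→W; C→Y; D→Z.
Only (C, Y) has each player best-responding; Nash payoffs (6, 9).
Player 2 earns 9 sequentially versus 9 at the Nash outcome: unchanged.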